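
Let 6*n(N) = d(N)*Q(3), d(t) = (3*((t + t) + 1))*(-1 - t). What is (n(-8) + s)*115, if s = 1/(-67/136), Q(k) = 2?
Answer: -824665/67 ≈ -12308.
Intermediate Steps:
d(t) = (-1 - t)*(3 + 6*t) (d(t) = (3*(2*t + 1))*(-1 - t) = (3*(1 + 2*t))*(-1 - t) = (3 + 6*t)*(-1 - t) = (-1 - t)*(3 + 6*t))
n(N) = -1 - 3*N - 2*N² (n(N) = ((-3 - 9*N - 6*N²)*2)/6 = (-6 - 18*N - 12*N²)/6 = -1 - 3*N - 2*N²)
s = -136/67 (s = 1/(-67*1/136) = 1/(-67/136) = -136/67 ≈ -2.0299)
(n(-8) + s)*115 = ((-1 - 3*(-8) - 2*(-8)²) - 136/67)*115 = ((-1 + 24 - 2*64) - 136/67)*115 = ((-1 + 24 - 128) - 136/67)*115 = (-105 - 136/67)*115 = -7171/67*115 = -824665/67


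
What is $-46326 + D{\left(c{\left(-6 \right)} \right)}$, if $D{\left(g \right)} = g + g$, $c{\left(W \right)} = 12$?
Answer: $-46302$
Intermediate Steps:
$D{\left(g \right)} = 2 g$
$-46326 + D{\left(c{\left(-6 \right)} \right)} = -46326 + 2 \cdot 12 = -46326 + 24 = -46302$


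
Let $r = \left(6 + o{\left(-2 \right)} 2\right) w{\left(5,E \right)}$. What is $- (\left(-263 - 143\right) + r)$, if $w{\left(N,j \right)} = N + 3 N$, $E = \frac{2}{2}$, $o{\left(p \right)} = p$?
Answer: $366$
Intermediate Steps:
$E = 1$ ($E = 2 \cdot \frac{1}{2} = 1$)
$w{\left(N,j \right)} = 4 N$
$r = 40$ ($r = \left(6 - 4\right) 4 \cdot 5 = \left(6 - 4\right) 20 = 2 \cdot 20 = 40$)
$- (\left(-263 - 143\right) + r) = - (\left(-263 - 143\right) + 40) = - (-406 + 40) = \left(-1\right) \left(-366\right) = 366$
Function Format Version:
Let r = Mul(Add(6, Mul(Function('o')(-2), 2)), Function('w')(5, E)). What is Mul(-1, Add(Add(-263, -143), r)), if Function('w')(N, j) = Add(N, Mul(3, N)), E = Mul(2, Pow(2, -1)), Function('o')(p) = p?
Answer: 366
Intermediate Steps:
E = 1 (E = Mul(2, Rational(1, 2)) = 1)
Function('w')(N, j) = Mul(4, N)
r = 40 (r = Mul(Add(6, Mul(-2, 2)), Mul(4, 5)) = Mul(Add(6, -4), 20) = Mul(2, 20) = 40)
Mul(-1, Add(Add(-263, -143), r)) = Mul(-1, Add(Add(-263, -143), 40)) = Mul(-1, Add(-406, 40)) = Mul(-1, -366) = 366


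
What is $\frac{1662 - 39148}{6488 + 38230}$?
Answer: $- \frac{18743}{22359} \approx -0.83827$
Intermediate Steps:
$\frac{1662 - 39148}{6488 + 38230} = - \frac{37486}{44718} = \left(-37486\right) \frac{1}{44718} = - \frac{18743}{22359}$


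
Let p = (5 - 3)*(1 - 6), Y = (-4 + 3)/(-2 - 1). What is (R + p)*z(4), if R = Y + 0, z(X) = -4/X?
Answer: 29/3 ≈ 9.6667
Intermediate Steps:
Y = ⅓ (Y = -1/(-3) = -1*(-⅓) = ⅓ ≈ 0.33333)
p = -10 (p = 2*(-5) = -10)
R = ⅓ (R = ⅓ + 0 = ⅓ ≈ 0.33333)
(R + p)*z(4) = (⅓ - 10)*(-4/4) = -(-116)/(3*4) = -29/3*(-1) = 29/3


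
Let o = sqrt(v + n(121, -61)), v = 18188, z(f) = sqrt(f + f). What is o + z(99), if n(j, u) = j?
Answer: sqrt(18309) + 3*sqrt(22) ≈ 149.38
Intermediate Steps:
z(f) = sqrt(2)*sqrt(f) (z(f) = sqrt(2*f) = sqrt(2)*sqrt(f))
o = sqrt(18309) (o = sqrt(18188 + 121) = sqrt(18309) ≈ 135.31)
o + z(99) = sqrt(18309) + sqrt(2)*sqrt(99) = sqrt(18309) + sqrt(2)*(3*sqrt(11)) = sqrt(18309) + 3*sqrt(22)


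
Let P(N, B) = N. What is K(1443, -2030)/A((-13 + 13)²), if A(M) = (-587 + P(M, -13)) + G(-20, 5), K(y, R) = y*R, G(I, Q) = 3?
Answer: 1464645/292 ≈ 5015.9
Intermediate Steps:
K(y, R) = R*y
A(M) = -584 + M (A(M) = (-587 + M) + 3 = -584 + M)
K(1443, -2030)/A((-13 + 13)²) = (-2030*1443)/(-584 + (-13 + 13)²) = -2929290/(-584 + 0²) = -2929290/(-584 + 0) = -2929290/(-584) = -2929290*(-1/584) = 1464645/292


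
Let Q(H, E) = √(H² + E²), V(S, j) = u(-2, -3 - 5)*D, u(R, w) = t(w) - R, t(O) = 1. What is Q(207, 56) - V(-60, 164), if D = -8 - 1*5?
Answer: 39 + √45985 ≈ 253.44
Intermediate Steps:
D = -13 (D = -8 - 5 = -13)
u(R, w) = 1 - R
V(S, j) = -39 (V(S, j) = (1 - 1*(-2))*(-13) = (1 + 2)*(-13) = 3*(-13) = -39)
Q(H, E) = √(E² + H²)
Q(207, 56) - V(-60, 164) = √(56² + 207²) - 1*(-39) = √(3136 + 42849) + 39 = √45985 + 39 = 39 + √45985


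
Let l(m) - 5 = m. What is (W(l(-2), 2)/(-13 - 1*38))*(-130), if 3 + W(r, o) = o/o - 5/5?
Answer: -130/17 ≈ -7.6471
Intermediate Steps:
l(m) = 5 + m
W(r, o) = -3 (W(r, o) = -3 + (o/o - 5/5) = -3 + (1 - 5*⅕) = -3 + (1 - 1) = -3 + 0 = -3)
(W(l(-2), 2)/(-13 - 1*38))*(-130) = -3/(-13 - 1*38)*(-130) = -3/(-13 - 38)*(-130) = -3/(-51)*(-130) = -3*(-1/51)*(-130) = (1/17)*(-130) = -130/17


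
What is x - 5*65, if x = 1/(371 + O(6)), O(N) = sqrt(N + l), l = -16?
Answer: (-325*sqrt(10) + 120574*I)/(sqrt(10) - 371*I) ≈ -325.0 - 2.2974e-5*I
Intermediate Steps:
O(N) = sqrt(-16 + N) (O(N) = sqrt(N - 16) = sqrt(-16 + N))
x = 1/(371 + I*sqrt(10)) (x = 1/(371 + sqrt(-16 + 6)) = 1/(371 + sqrt(-10)) = 1/(371 + I*sqrt(10)) ≈ 0.0026952 - 2.297e-5*I)
x - 5*65 = (371/137651 - I*sqrt(10)/137651) - 5*65 = (371/137651 - I*sqrt(10)/137651) - 1*325 = (371/137651 - I*sqrt(10)/137651) - 325 = -44736204/137651 - I*sqrt(10)/137651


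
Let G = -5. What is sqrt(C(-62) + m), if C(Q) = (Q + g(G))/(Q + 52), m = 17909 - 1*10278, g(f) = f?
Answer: sqrt(763770)/10 ≈ 87.394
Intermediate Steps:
m = 7631 (m = 17909 - 10278 = 7631)
C(Q) = (-5 + Q)/(52 + Q) (C(Q) = (Q - 5)/(Q + 52) = (-5 + Q)/(52 + Q))
sqrt(C(-62) + m) = sqrt((-5 - 62)/(52 - 62) + 7631) = sqrt(-67/(-10) + 7631) = sqrt(-1/10*(-67) + 7631) = sqrt(67/10 + 7631) = sqrt(76377/10) = sqrt(763770)/10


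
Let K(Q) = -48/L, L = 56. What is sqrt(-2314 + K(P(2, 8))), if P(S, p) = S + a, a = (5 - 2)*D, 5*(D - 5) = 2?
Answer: 2*I*sqrt(28357)/7 ≈ 48.113*I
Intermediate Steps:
D = 27/5 (D = 5 + (1/5)*2 = 5 + 2/5 = 27/5 ≈ 5.4000)
a = 81/5 (a = (5 - 2)*(27/5) = 3*(27/5) = 81/5 ≈ 16.200)
P(S, p) = 81/5 + S (P(S, p) = S + 81/5 = 81/5 + S)
K(Q) = -6/7 (K(Q) = -48/56 = -48*1/56 = -6/7)
sqrt(-2314 + K(P(2, 8))) = sqrt(-2314 - 6/7) = sqrt(-16204/7) = 2*I*sqrt(28357)/7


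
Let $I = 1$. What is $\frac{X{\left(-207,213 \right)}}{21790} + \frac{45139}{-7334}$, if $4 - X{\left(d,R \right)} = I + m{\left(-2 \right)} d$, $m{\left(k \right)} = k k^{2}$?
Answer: $- \frac{248925478}{39951965} \approx -6.2306$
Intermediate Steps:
$m{\left(k \right)} = k^{3}$
$X{\left(d,R \right)} = 3 + 8 d$ ($X{\left(d,R \right)} = 4 - \left(1 + \left(-2\right)^{3} d\right) = 4 - \left(1 - 8 d\right) = 4 + \left(-1 + 8 d\right) = 3 + 8 d$)
$\frac{X{\left(-207,213 \right)}}{21790} + \frac{45139}{-7334} = \frac{3 + 8 \left(-207\right)}{21790} + \frac{45139}{-7334} = \left(3 - 1656\right) \frac{1}{21790} + 45139 \left(- \frac{1}{7334}\right) = \left(-1653\right) \frac{1}{21790} - \frac{45139}{7334} = - \frac{1653}{21790} - \frac{45139}{7334} = - \frac{248925478}{39951965}$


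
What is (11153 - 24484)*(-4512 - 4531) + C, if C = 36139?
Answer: 120588372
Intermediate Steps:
(11153 - 24484)*(-4512 - 4531) + C = (11153 - 24484)*(-4512 - 4531) + 36139 = -13331*(-9043) + 36139 = 120552233 + 36139 = 120588372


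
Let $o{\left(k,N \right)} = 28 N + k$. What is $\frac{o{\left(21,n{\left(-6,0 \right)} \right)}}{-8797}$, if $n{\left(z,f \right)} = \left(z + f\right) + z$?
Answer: $\frac{315}{8797} \approx 0.035808$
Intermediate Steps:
$n{\left(z,f \right)} = f + 2 z$ ($n{\left(z,f \right)} = \left(f + z\right) + z = f + 2 z$)
$o{\left(k,N \right)} = k + 28 N$
$\frac{o{\left(21,n{\left(-6,0 \right)} \right)}}{-8797} = \frac{21 + 28 \left(0 + 2 \left(-6\right)\right)}{-8797} = \left(21 + 28 \left(0 - 12\right)\right) \left(- \frac{1}{8797}\right) = \left(21 + 28 \left(-12\right)\right) \left(- \frac{1}{8797}\right) = \left(21 - 336\right) \left(- \frac{1}{8797}\right) = \left(-315\right) \left(- \frac{1}{8797}\right) = \frac{315}{8797}$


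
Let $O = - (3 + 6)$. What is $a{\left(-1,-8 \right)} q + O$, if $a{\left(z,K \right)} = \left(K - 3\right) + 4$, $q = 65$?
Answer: $-464$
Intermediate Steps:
$a{\left(z,K \right)} = 1 + K$ ($a{\left(z,K \right)} = \left(-3 + K\right) + 4 = 1 + K$)
$O = -9$ ($O = \left(-1\right) 9 = -9$)
$a{\left(-1,-8 \right)} q + O = \left(1 - 8\right) 65 - 9 = \left(-7\right) 65 - 9 = -455 - 9 = -464$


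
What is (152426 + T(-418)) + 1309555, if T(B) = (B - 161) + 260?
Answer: 1461662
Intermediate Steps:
T(B) = 99 + B (T(B) = (-161 + B) + 260 = 99 + B)
(152426 + T(-418)) + 1309555 = (152426 + (99 - 418)) + 1309555 = (152426 - 319) + 1309555 = 152107 + 1309555 = 1461662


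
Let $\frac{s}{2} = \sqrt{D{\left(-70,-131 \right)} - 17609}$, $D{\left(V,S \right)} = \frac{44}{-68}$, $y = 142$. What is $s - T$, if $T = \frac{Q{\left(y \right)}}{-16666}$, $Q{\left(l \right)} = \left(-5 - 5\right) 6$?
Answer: $- \frac{30}{8333} + \frac{4 i \sqrt{1272297}}{17} \approx -0.0036001 + 265.4 i$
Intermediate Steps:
$Q{\left(l \right)} = -60$ ($Q{\left(l \right)} = \left(-10\right) 6 = -60$)
$D{\left(V,S \right)} = - \frac{11}{17}$ ($D{\left(V,S \right)} = 44 \left(- \frac{1}{68}\right) = - \frac{11}{17}$)
$T = \frac{30}{8333}$ ($T = - \frac{60}{-16666} = \left(-60\right) \left(- \frac{1}{16666}\right) = \frac{30}{8333} \approx 0.0036001$)
$s = \frac{4 i \sqrt{1272297}}{17}$ ($s = 2 \sqrt{- \frac{11}{17} - 17609} = 2 \sqrt{- \frac{299364}{17}} = 2 \frac{2 i \sqrt{1272297}}{17} = \frac{4 i \sqrt{1272297}}{17} \approx 265.4 i$)
$s - T = \frac{4 i \sqrt{1272297}}{17} - \frac{30}{8333} = - \frac{30}{8333} + \frac{4 i \sqrt{1272297}}{17}$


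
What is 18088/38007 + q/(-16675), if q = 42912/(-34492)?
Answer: 2601254579296/5464970469675 ≈ 0.47599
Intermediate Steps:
q = -10728/8623 (q = 42912*(-1/34492) = -10728/8623 ≈ -1.2441)
18088/38007 + q/(-16675) = 18088/38007 - 10728/8623/(-16675) = 18088*(1/38007) - 10728/8623*(-1/16675) = 18088/38007 + 10728/143788525 = 2601254579296/5464970469675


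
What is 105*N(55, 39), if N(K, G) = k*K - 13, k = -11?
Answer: -64890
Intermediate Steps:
N(K, G) = -13 - 11*K (N(K, G) = -11*K - 13 = -13 - 11*K)
105*N(55, 39) = 105*(-13 - 11*55) = 105*(-13 - 605) = 105*(-618) = -64890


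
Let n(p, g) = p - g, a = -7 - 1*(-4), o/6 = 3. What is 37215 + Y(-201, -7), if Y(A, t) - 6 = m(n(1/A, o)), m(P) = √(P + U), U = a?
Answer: 37221 + I*√848622/201 ≈ 37221.0 + 4.5831*I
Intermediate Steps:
o = 18 (o = 6*3 = 18)
a = -3 (a = -7 + 4 = -3)
U = -3
m(P) = √(-3 + P) (m(P) = √(P - 3) = √(-3 + P))
Y(A, t) = 6 + √(-21 + 1/A) (Y(A, t) = 6 + √(-3 + (1/A - 1*18)) = 6 + √(-3 + (1/A - 18)) = 6 + √(-3 + (-18 + 1/A)) = 6 + √(-21 + 1/A))
37215 + Y(-201, -7) = 37215 + (6 + √(-21 + 1/(-201))) = 37215 + (6 + √(-21 - 1/201)) = 37215 + (6 + √(-4222/201)) = 37215 + (6 + I*√848622/201) = 37221 + I*√848622/201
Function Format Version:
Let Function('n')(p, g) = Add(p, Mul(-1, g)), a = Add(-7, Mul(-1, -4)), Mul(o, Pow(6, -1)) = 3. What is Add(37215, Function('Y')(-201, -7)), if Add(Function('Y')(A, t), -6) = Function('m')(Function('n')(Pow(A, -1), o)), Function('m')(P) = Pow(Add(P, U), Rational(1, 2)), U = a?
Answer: Add(37221, Mul(Rational(1, 201), I, Pow(848622, Rational(1, 2)))) ≈ Add(37221., Mul(4.5831, I))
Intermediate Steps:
o = 18 (o = Mul(6, 3) = 18)
a = -3 (a = Add(-7, 4) = -3)
U = -3
Function('m')(P) = Pow(Add(-3, P), Rational(1, 2)) (Function('m')(P) = Pow(Add(P, -3), Rational(1, 2)) = Pow(Add(-3, P), Rational(1, 2)))
Function('Y')(A, t) = Add(6, Pow(Add(-21, Pow(A, -1)), Rational(1, 2))) (Function('Y')(A, t) = Add(6, Pow(Add(-3, Add(Pow(A, -1), Mul(-1, 18))), Rational(1, 2))) = Add(6, Pow(Add(-3, Add(Pow(A, -1), -18)), Rational(1, 2))) = Add(6, Pow(Add(-3, Add(-18, Pow(A, -1))), Rational(1, 2))) = Add(6, Pow(Add(-21, Pow(A, -1)), Rational(1, 2))))
Add(37215, Function('Y')(-201, -7)) = Add(37215, Add(6, Pow(Add(-21, Pow(-201, -1)), Rational(1, 2)))) = Add(37215, Add(6, Pow(Add(-21, Rational(-1, 201)), Rational(1, 2)))) = Add(37215, Add(6, Pow(Rational(-4222, 201), Rational(1, 2)))) = Add(37215, Add(6, Mul(Rational(1, 201), I, Pow(848622, Rational(1, 2))))) = Add(37221, Mul(Rational(1, 201), I, Pow(848622, Rational(1, 2))))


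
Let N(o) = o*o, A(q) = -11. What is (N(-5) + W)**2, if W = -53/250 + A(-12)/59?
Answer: 131676814129/217562500 ≈ 605.24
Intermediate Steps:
N(o) = o**2
W = -5877/14750 (W = -53/250 - 11/59 = -5877/14750 ≈ -0.39844)
(N(-5) + W)**2 = ((-5)**2 - 5877/14750)**2 = (25 - 5877/14750)**2 = (362873/14750)**2 = 131676814129/217562500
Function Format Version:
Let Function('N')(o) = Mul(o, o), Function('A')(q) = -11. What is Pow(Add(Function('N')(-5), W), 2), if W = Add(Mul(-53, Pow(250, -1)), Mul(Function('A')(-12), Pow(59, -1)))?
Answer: Rational(131676814129, 217562500) ≈ 605.24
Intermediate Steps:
Function('N')(o) = Pow(o, 2)
W = Rational(-5877, 14750) (W = Add(Mul(-53, Pow(250, -1)), Mul(-11, Pow(59, -1))) = Add(Mul(-53, Rational(1, 250)), Mul(-11, Rational(1, 59))) = Add(Rational(-53, 250), Rational(-11, 59)) = Rational(-5877, 14750) ≈ -0.39844)
Pow(Add(Function('N')(-5), W), 2) = Pow(Add(Pow(-5, 2), Rational(-5877, 14750)), 2) = Pow(Add(25, Rational(-5877, 14750)), 2) = Pow(Rational(362873, 14750), 2) = Rational(131676814129, 217562500)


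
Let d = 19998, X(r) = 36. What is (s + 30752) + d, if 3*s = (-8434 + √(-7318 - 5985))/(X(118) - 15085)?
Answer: 2291218684/45147 - I*√13303/45147 ≈ 50750.0 - 0.0025547*I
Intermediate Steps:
s = 8434/45147 - I*√13303/45147 (s = ((-8434 + √(-7318 - 5985))/(36 - 15085))/3 = ((-8434 + √(-13303))/(-15049))/3 = ((-8434 + I*√13303)*(-1/15049))/3 = (8434/15049 - I*√13303/15049)/3 = 8434/45147 - I*√13303/45147 ≈ 0.18681 - 0.0025547*I)
(s + 30752) + d = ((8434/45147 - I*√13303/45147) + 30752) + 19998 = (1388368978/45147 - I*√13303/45147) + 19998 = 2291218684/45147 - I*√13303/45147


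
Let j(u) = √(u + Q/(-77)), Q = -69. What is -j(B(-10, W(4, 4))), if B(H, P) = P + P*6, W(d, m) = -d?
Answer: -I*√160699/77 ≈ -5.2061*I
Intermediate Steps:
B(H, P) = 7*P (B(H, P) = P + 6*P = 7*P)
j(u) = √(69/77 + u) (j(u) = √(u - 69/(-77)) = √(u - 69*(-1/77)) = √(u + 69/77) = √(69/77 + u))
-j(B(-10, W(4, 4))) = -√(5313 + 5929*(7*(-1*4)))/77 = -√(5313 + 5929*(7*(-4)))/77 = -√(5313 + 5929*(-28))/77 = -√(5313 - 166012)/77 = -√(-160699)/77 = -I*√160699/77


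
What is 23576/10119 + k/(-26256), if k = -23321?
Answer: 284998885/88561488 ≈ 3.2181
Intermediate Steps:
23576/10119 + k/(-26256) = 23576/10119 - 23321/(-26256) = 23576*(1/10119) - 23321*(-1/26256) = 23576/10119 + 23321/26256 = 284998885/88561488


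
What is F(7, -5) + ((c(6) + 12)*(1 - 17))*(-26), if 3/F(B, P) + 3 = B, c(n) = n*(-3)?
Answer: -9981/4 ≈ -2495.3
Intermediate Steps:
c(n) = -3*n
F(B, P) = 3/(-3 + B)
F(7, -5) + ((c(6) + 12)*(1 - 17))*(-26) = 3/(-3 + 7) + ((-3*6 + 12)*(1 - 17))*(-26) = 3/4 + ((-18 + 12)*(-16))*(-26) = 3*(1/4) - 6*(-16)*(-26) = 3/4 + 96*(-26) = 3/4 - 2496 = -9981/4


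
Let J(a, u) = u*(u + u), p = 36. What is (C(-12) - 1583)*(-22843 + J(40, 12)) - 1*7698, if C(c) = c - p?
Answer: 36779507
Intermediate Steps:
J(a, u) = 2*u² (J(a, u) = u*(2*u) = 2*u²)
C(c) = -36 + c (C(c) = c - 1*36 = c - 36 = -36 + c)
(C(-12) - 1583)*(-22843 + J(40, 12)) - 1*7698 = ((-36 - 12) - 1583)*(-22843 + 2*12²) - 1*7698 = (-48 - 1583)*(-22843 + 2*144) - 7698 = -1631*(-22843 + 288) - 7698 = -1631*(-22555) - 7698 = 36787205 - 7698 = 36779507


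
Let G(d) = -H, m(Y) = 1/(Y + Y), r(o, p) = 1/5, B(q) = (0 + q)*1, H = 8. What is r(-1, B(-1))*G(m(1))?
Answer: -8/5 ≈ -1.6000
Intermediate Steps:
B(q) = q (B(q) = q*1 = q)
r(o, p) = ⅕
m(Y) = 1/(2*Y)
G(d) = -8 (G(d) = -1*8 = -8)
r(-1, B(-1))*G(m(1)) = (⅕)*(-8) = -8/5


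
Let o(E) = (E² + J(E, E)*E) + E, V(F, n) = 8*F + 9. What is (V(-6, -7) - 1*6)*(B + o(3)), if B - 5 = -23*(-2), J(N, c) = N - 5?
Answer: -2565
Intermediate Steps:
J(N, c) = -5 + N
V(F, n) = 9 + 8*F
B = 51 (B = 5 - 23*(-2) = 5 + 46 = 51)
o(E) = E + E² + E*(-5 + E) (o(E) = (E² + (-5 + E)*E) + E = (E² + E*(-5 + E)) + E = E + E² + E*(-5 + E))
(V(-6, -7) - 1*6)*(B + o(3)) = ((9 + 8*(-6)) - 1*6)*(51 + 2*3*(-2 + 3)) = ((9 - 48) - 6)*(51 + 2*3*1) = (-39 - 6)*(51 + 6) = -45*57 = -2565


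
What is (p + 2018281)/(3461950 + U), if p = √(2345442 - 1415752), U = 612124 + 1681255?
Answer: 2018281/5755329 + √929690/5755329 ≈ 0.35085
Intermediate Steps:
U = 2293379
p = √929690 ≈ 964.20
(p + 2018281)/(3461950 + U) = (√929690 + 2018281)/(3461950 + 2293379) = (2018281 + √929690)/5755329 = (2018281 + √929690)*(1/5755329) = 2018281/5755329 + √929690/5755329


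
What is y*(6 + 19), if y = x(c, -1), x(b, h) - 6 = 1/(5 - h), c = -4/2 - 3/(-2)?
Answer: 925/6 ≈ 154.17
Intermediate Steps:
c = -½ (c = -4*½ - 3*(-½) = -2 + 3/2 = -½ ≈ -0.50000)
x(b, h) = 6 + 1/(5 - h)
y = 37/6 (y = (-31 + 6*(-1))/(-5 - 1) = (-31 - 6)/(-6) = -⅙*(-37) = 37/6 ≈ 6.1667)
y*(6 + 19) = 37*(6 + 19)/6 = (37/6)*25 = 925/6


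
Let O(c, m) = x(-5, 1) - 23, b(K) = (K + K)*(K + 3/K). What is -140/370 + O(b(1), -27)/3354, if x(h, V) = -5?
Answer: -23996/62049 ≈ -0.38673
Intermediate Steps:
b(K) = 2*K*(K + 3/K) (b(K) = (2*K)*(K + 3/K) = 2*K*(K + 3/K))
O(c, m) = -28 (O(c, m) = -5 - 23 = -28)
-140/370 + O(b(1), -27)/3354 = -140/370 - 28/3354 = -140*1/370 - 28*1/3354 = -14/37 - 14/1677 = -23996/62049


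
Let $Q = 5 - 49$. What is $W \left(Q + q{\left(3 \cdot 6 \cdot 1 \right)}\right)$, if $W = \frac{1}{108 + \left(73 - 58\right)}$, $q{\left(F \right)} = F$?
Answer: $- \frac{26}{123} \approx -0.21138$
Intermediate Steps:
$Q = -44$ ($Q = 5 - 49 = -44$)
$W = \frac{1}{123}$ ($W = \frac{1}{108 + \left(73 - 58\right)} = \frac{1}{108 + 15} = \frac{1}{123} \approx 0.0081301$)
$W \left(Q + q{\left(3 \cdot 6 \cdot 1 \right)}\right) = \frac{-44 + 3 \cdot 6 \cdot 1}{123} = \frac{-44 + 18 \cdot 1}{123} = \frac{-44 + 18}{123} = \frac{1}{123} \left(-26\right) = - \frac{26}{123}$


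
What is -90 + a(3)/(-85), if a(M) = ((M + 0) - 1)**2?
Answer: -7654/85 ≈ -90.047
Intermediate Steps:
a(M) = (-1 + M)**2 (a(M) = (M - 1)**2 = (-1 + M)**2)
-90 + a(3)/(-85) = -90 + (-1 + 3)**2/(-85) = -90 + 2**2*(-1/85) = -90 + 4*(-1/85) = -90 - 4/85 = -7654/85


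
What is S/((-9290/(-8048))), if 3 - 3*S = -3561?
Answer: 4780512/4645 ≈ 1029.2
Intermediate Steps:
S = 1188 (S = 1 - 1/3*(-3561) = 1 + 1187 = 1188)
S/((-9290/(-8048))) = 1188/((-9290/(-8048))) = 1188/((-9290*(-1/8048))) = 1188/(4645/4024) = 1188*(4024/4645) = 4780512/4645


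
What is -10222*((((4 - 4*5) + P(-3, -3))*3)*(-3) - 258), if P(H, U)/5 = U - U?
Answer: 1165308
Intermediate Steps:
P(H, U) = 0 (P(H, U) = 5*(U - U) = 5*0 = 0)
-10222*((((4 - 4*5) + P(-3, -3))*3)*(-3) - 258) = -10222*((((4 - 4*5) + 0)*3)*(-3) - 258) = -10222*((((4 - 20) + 0)*3)*(-3) - 258) = -10222*(((-16 + 0)*3)*(-3) - 258) = -10222*(-16*3*(-3) - 258) = -10222*(-48*(-3) - 258) = -10222*(144 - 258) = -10222*(-114) = 1165308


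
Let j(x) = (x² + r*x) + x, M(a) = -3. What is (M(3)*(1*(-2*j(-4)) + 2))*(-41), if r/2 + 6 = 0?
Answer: -14514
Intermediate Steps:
r = -12 (r = -12 + 2*0 = -12 + 0 = -12)
j(x) = x² - 11*x (j(x) = (x² - 12*x) + x = x² - 11*x)
(M(3)*(1*(-2*j(-4)) + 2))*(-41) = -3*(1*(-(-8)*(-11 - 4)) + 2)*(-41) = -3*(1*(-(-8)*(-15)) + 2)*(-41) = -3*(1*(-2*60) + 2)*(-41) = -3*(1*(-120) + 2)*(-41) = -3*(-120 + 2)*(-41) = -3*(-118)*(-41) = 354*(-41) = -14514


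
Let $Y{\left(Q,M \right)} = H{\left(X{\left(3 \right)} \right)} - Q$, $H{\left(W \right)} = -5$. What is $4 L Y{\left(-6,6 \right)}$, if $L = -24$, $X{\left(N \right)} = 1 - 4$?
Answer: $-96$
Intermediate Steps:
$X{\left(N \right)} = -3$ ($X{\left(N \right)} = 1 - 4 = -3$)
$Y{\left(Q,M \right)} = -5 - Q$
$4 L Y{\left(-6,6 \right)} = 4 \left(-24\right) \left(-5 - -6\right) = - 96 \left(-5 + 6\right) = \left(-96\right) 1 = -96$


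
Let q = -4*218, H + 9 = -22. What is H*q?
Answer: 27032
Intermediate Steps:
H = -31 (H = -9 - 22 = -31)
q = -872 (q = -1*872 = -872)
H*q = -31*(-872) = 27032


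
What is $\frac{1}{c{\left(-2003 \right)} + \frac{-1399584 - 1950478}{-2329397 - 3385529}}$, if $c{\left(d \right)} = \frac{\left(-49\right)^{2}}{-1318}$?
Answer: $- \frac{3766136234}{4653077805} \approx -0.80939$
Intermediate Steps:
$c{\left(d \right)} = - \frac{2401}{1318}$ ($c{\left(d \right)} = 2401 \left(- \frac{1}{1318}\right) = - \frac{2401}{1318}$)
$\frac{1}{c{\left(-2003 \right)} + \frac{-1399584 - 1950478}{-2329397 - 3385529}} = \frac{1}{- \frac{2401}{1318} + \frac{-1399584 - 1950478}{-2329397 - 3385529}} = \frac{1}{- \frac{2401}{1318} - \frac{3350062}{-5714926}} = \frac{1}{- \frac{2401}{1318} - - \frac{1675031}{2857463}} = \frac{1}{- \frac{2401}{1318} + \frac{1675031}{2857463}} = \frac{1}{- \frac{4653077805}{3766136234}} = - \frac{3766136234}{4653077805}$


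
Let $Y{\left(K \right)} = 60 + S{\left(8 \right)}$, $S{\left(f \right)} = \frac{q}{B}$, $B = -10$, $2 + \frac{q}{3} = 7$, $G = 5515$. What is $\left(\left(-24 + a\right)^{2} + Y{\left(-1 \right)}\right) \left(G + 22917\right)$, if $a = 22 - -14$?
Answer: $5757480$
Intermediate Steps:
$q = 15$ ($q = -6 + 3 \cdot 7 = -6 + 21 = 15$)
$a = 36$ ($a = 22 + 14 = 36$)
$S{\left(f \right)} = - \frac{3}{2}$ ($S{\left(f \right)} = \frac{15}{-10} = 15 \left(- \frac{1}{10}\right) = - \frac{3}{2}$)
$Y{\left(K \right)} = \frac{117}{2}$ ($Y{\left(K \right)} = 60 - \frac{3}{2} = \frac{117}{2}$)
$\left(\left(-24 + a\right)^{2} + Y{\left(-1 \right)}\right) \left(G + 22917\right) = \left(\left(-24 + 36\right)^{2} + \frac{117}{2}\right) \left(5515 + 22917\right) = \left(12^{2} + \frac{117}{2}\right) 28432 = \left(144 + \frac{117}{2}\right) 28432 = \frac{405}{2} \cdot 28432 = 5757480$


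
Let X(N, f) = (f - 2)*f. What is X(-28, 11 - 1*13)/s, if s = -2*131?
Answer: -4/131 ≈ -0.030534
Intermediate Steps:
s = -262
X(N, f) = f*(-2 + f) (X(N, f) = (-2 + f)*f = f*(-2 + f))
X(-28, 11 - 1*13)/s = ((11 - 1*13)*(-2 + (11 - 1*13)))/(-262) = ((11 - 13)*(-2 + (11 - 13)))*(-1/262) = -2*(-2 - 2)*(-1/262) = -2*(-4)*(-1/262) = 8*(-1/262) = -4/131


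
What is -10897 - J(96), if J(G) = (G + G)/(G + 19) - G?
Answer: -1242307/115 ≈ -10803.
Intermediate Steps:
J(G) = -G + 2*G/(19 + G) (J(G) = (2*G)/(19 + G) - G = 2*G/(19 + G) - G = -G + 2*G/(19 + G))
-10897 - J(96) = -10897 - (-1)*96*(17 + 96)/(19 + 96) = -10897 - (-1)*96*113/115 = -10897 - 1*(-10848/115) = -10897 + 10848/115 = -1242307/115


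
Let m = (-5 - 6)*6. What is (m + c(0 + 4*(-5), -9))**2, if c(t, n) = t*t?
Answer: 111556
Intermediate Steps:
m = -66 (m = -11*6 = -66)
c(t, n) = t**2
(m + c(0 + 4*(-5), -9))**2 = (-66 + (0 + 4*(-5))**2)**2 = (-66 + (0 - 20)**2)**2 = (-66 + (-20)**2)**2 = (-66 + 400)**2 = 334**2 = 111556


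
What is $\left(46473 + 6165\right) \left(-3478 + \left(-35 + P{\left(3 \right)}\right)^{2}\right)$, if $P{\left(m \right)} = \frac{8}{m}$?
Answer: $- \frac{384134578}{3} \approx -1.2804 \cdot 10^{8}$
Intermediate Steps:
$\left(46473 + 6165\right) \left(-3478 + \left(-35 + P{\left(3 \right)}\right)^{2}\right) = \left(46473 + 6165\right) \left(-3478 + \left(-35 + \frac{8}{3}\right)^{2}\right) = 52638 \left(-3478 + \left(-35 + 8 \cdot \frac{1}{3}\right)^{2}\right) = 52638 \left(-3478 + \left(-35 + \frac{8}{3}\right)^{2}\right) = 52638 \left(-3478 + \left(- \frac{97}{3}\right)^{2}\right) = 52638 \left(-3478 + \frac{9409}{9}\right) = 52638 \left(- \frac{21893}{9}\right) = - \frac{384134578}{3}$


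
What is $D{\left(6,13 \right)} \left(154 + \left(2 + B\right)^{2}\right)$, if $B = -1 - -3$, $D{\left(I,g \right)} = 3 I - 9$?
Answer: $1530$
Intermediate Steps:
$D{\left(I,g \right)} = -9 + 3 I$
$B = 2$ ($B = -1 + 3 = 2$)
$D{\left(6,13 \right)} \left(154 + \left(2 + B\right)^{2}\right) = \left(-9 + 3 \cdot 6\right) \left(154 + \left(2 + 2\right)^{2}\right) = \left(-9 + 18\right) \left(154 + 4^{2}\right) = 9 \left(154 + 16\right) = 9 \cdot 170 = 1530$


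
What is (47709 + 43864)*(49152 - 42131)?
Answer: 642934033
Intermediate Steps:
(47709 + 43864)*(49152 - 42131) = 91573*7021 = 642934033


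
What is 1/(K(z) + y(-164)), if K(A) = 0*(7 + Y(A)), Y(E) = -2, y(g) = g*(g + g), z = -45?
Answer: 1/53792 ≈ 1.8590e-5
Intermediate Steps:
y(g) = 2*g² (y(g) = g*(2*g) = 2*g²)
K(A) = 0 (K(A) = 0*(7 - 2) = 0*5 = 0)
1/(K(z) + y(-164)) = 1/(0 + 2*(-164)²) = 1/(0 + 2*26896) = 1/(0 + 53792) = 1/53792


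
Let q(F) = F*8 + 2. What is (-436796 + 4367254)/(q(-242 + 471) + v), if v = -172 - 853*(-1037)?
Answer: 3930458/886223 ≈ 4.4351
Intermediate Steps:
q(F) = 2 + 8*F (q(F) = 8*F + 2 = 2 + 8*F)
v = 884389 (v = -172 + 884561 = 884389)
(-436796 + 4367254)/(q(-242 + 471) + v) = (-436796 + 4367254)/((2 + 8*(-242 + 471)) + 884389) = 3930458/((2 + 8*229) + 884389) = 3930458/((2 + 1832) + 884389) = 3930458/(1834 + 884389) = 3930458/886223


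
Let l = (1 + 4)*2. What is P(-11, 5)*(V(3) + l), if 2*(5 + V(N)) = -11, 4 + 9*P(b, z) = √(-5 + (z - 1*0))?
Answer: 2/9 ≈ 0.22222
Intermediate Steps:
P(b, z) = -4/9 + √(-5 + z)/9 (P(b, z) = -4/9 + √(-5 + (z - 1*0))/9 = -4/9 + √(-5 + (z + 0))/9 = -4/9 + √(-5 + z)/9)
V(N) = -21/2 (V(N) = -5 + (½)*(-11) = -5 - 11/2 = -21/2)
l = 10 (l = 5*2 = 10)
P(-11, 5)*(V(3) + l) = (-4/9 + √(-5 + 5)/9)*(-21/2 + 10) = (-4/9 + √0/9)*(-½) = (-4/9 + (⅑)*0)*(-½) = (-4/9 + 0)*(-½) = -4/9*(-½) = 2/9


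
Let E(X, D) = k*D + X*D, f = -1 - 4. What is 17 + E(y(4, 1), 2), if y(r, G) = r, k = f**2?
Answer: 75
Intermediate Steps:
f = -5
k = 25 (k = (-5)**2 = 25)
E(X, D) = 25*D + D*X (E(X, D) = 25*D + X*D = 25*D + D*X)
17 + E(y(4, 1), 2) = 17 + 2*(25 + 4) = 17 + 2*29 = 17 + 58 = 75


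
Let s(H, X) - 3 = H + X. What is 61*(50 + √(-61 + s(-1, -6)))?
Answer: 3050 + 61*I*√65 ≈ 3050.0 + 491.8*I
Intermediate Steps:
s(H, X) = 3 + H + X (s(H, X) = 3 + (H + X) = 3 + H + X)
61*(50 + √(-61 + s(-1, -6))) = 61*(50 + √(-61 + (3 - 1 - 6))) = 61*(50 + √(-61 - 4)) = 61*(50 + √(-65)) = 61*(50 + I*√65) = 3050 + 61*I*√65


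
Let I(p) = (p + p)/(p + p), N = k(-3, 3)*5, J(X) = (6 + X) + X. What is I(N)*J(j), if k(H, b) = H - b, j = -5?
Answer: -4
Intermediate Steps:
J(X) = 6 + 2*X
N = -30 (N = (-3 - 1*3)*5 = (-3 - 3)*5 = -6*5 = -30)
I(p) = 1 (I(p) = (2*p)/((2*p)) = (2*p)*(1/(2*p)) = 1)
I(N)*J(j) = 1*(6 + 2*(-5)) = 1*(6 - 10) = 1*(-4) = -4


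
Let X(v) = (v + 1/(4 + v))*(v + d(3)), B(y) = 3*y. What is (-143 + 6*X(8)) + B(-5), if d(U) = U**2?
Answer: 1333/2 ≈ 666.50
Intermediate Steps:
X(v) = (9 + v)*(v + 1/(4 + v)) (X(v) = (v + 1/(4 + v))*(v + 3**2) = (v + 1/(4 + v))*(v + 9) = (v + 1/(4 + v))*(9 + v) = (9 + v)*(v + 1/(4 + v)))
(-143 + 6*X(8)) + B(-5) = (-143 + 6*((9 + 8**3 + 13*8**2 + 37*8)/(4 + 8))) + 3*(-5) = (-143 + 6*((9 + 512 + 13*64 + 296)/12)) - 15 = (-143 + 6*((9 + 512 + 832 + 296)/12)) - 15 = (-143 + 6*((1/12)*1649)) - 15 = (-143 + 6*(1649/12)) - 15 = (-143 + 1649/2) - 15 = 1363/2 - 15 = 1333/2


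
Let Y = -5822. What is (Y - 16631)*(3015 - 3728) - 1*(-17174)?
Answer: 16026163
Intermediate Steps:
(Y - 16631)*(3015 - 3728) - 1*(-17174) = (-5822 - 16631)*(3015 - 3728) - 1*(-17174) = -22453*(-713) + 17174 = 16008989 + 17174 = 16026163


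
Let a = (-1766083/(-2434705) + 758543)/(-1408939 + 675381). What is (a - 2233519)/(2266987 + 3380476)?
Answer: -1994530409102771654/5043176920738150285 ≈ -0.39549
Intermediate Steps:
a = -923415100449/892998665195 (a = (-1766083*(-1/2434705) + 758543)/(-733558) = (1766083/2434705 + 758543)*(-1/733558) = (1846830200898/2434705)*(-1/733558) = -923415100449/892998665195 ≈ -1.0341)
(a - 2233519)/(2266987 + 3380476) = (-923415100449/892998665195 - 2233519)/(2266987 + 3380476) = -1994530409102771654/892998665195/5647463 = -1994530409102771654/892998665195*1/5647463 = -1994530409102771654/5043176920738150285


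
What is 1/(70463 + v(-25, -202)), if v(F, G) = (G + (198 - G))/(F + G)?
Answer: 227/15994903 ≈ 1.4192e-5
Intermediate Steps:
v(F, G) = 198/(F + G)
1/(70463 + v(-25, -202)) = 1/(70463 + 198/(-25 - 202)) = 1/(70463 + 198/(-227)) = 1/(70463 + 198*(-1/227)) = 1/(70463 - 198/227) = 1/(15994903/227) = 227/15994903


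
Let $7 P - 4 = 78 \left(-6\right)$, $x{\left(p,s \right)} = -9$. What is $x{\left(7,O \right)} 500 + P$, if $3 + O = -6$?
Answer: $- \frac{31964}{7} \approx -4566.3$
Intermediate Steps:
$O = -9$ ($O = -3 - 6 = -9$)
$P = - \frac{464}{7}$ ($P = \frac{4}{7} + \frac{78 \left(-6\right)}{7} = \frac{4}{7} + \frac{1}{7} \left(-468\right) = \frac{4}{7} - \frac{468}{7} = - \frac{464}{7} \approx -66.286$)
$x{\left(7,O \right)} 500 + P = \left(-9\right) 500 - \frac{464}{7} = -4500 - \frac{464}{7} = - \frac{31964}{7}$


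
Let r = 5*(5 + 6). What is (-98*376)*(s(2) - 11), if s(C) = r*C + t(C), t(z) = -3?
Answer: -3537408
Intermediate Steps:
r = 55 (r = 5*11 = 55)
s(C) = -3 + 55*C (s(C) = 55*C - 3 = -3 + 55*C)
(-98*376)*(s(2) - 11) = (-98*376)*((-3 + 55*2) - 11) = -36848*((-3 + 110) - 11) = -36848*(107 - 11) = -36848*96 = -3537408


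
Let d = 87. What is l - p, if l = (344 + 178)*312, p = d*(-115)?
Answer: 172869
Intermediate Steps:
p = -10005 (p = 87*(-115) = -10005)
l = 162864 (l = 522*312 = 162864)
l - p = 162864 - 1*(-10005) = 162864 + 10005 = 172869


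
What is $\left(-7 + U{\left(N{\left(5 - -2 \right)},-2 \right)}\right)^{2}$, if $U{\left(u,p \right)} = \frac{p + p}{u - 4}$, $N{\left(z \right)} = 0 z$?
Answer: $36$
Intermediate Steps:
$N{\left(z \right)} = 0$
$U{\left(u,p \right)} = \frac{2 p}{-4 + u}$
$\left(-7 + U{\left(N{\left(5 - -2 \right)},-2 \right)}\right)^{2} = \left(-7 + 2 \left(-2\right) \frac{1}{-4 + 0}\right)^{2} = \left(-7 + 2 \left(-2\right) \frac{1}{-4}\right)^{2} = \left(-7 + 2 \left(-2\right) \left(- \frac{1}{4}\right)\right)^{2} = \left(-7 + 1\right)^{2} = \left(-6\right)^{2} = 36$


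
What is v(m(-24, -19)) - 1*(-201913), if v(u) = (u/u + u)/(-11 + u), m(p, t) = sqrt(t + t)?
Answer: 10701398/53 - 4*I*sqrt(38)/53 ≈ 2.0191e+5 - 0.46524*I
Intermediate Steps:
m(p, t) = sqrt(2)*sqrt(t) (m(p, t) = sqrt(2*t) = sqrt(2)*sqrt(t))
v(u) = (1 + u)/(-11 + u)
v(m(-24, -19)) - 1*(-201913) = (1 + sqrt(2)*sqrt(-19))/(-11 + sqrt(2)*sqrt(-19)) - 1*(-201913) = (1 + sqrt(2)*(I*sqrt(19)))/(-11 + sqrt(2)*(I*sqrt(19))) + 201913 = (1 + I*sqrt(38))/(-11 + I*sqrt(38)) + 201913 = 201913 + (1 + I*sqrt(38))/(-11 + I*sqrt(38))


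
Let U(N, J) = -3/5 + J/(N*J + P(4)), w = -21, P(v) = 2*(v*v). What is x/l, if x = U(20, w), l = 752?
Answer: -1059/1458880 ≈ -0.00072590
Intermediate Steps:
P(v) = 2*v²
U(N, J) = -⅗ + J/(32 + J*N) (U(N, J) = -3/5 + J/(N*J + 2*4²) = -3*⅕ + J/(J*N + 2*16) = -⅗ + J/(J*N + 32) = -⅗ + J/(32 + J*N))
x = -1059/1940 (x = (-96 + 5*(-21) - 3*(-21)*20)/(5*(32 - 21*20)) = (-96 - 105 + 1260)/(5*(32 - 420)) = (⅕)*1059/(-388) = (⅕)*(-1/388)*1059 = -1059/1940 ≈ -0.54588)
x/l = -1059/1940/752 = -1059/1940*1/752 = -1059/1458880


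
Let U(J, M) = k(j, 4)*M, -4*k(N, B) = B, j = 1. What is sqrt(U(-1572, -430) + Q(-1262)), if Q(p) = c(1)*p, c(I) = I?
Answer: 8*I*sqrt(13) ≈ 28.844*I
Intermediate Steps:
k(N, B) = -B/4
Q(p) = p (Q(p) = 1*p = p)
U(J, M) = -M (U(J, M) = (-1/4*4)*M = -M)
sqrt(U(-1572, -430) + Q(-1262)) = sqrt(-1*(-430) - 1262) = sqrt(430 - 1262) = sqrt(-832) = 8*I*sqrt(13)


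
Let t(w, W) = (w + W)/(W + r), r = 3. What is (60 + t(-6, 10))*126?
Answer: 98784/13 ≈ 7598.8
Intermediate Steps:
t(w, W) = (W + w)/(3 + W) (t(w, W) = (w + W)/(W + 3) = (W + w)/(3 + W))
(60 + t(-6, 10))*126 = (60 + (10 - 6)/(3 + 10))*126 = (60 + 4/13)*126 = (784/13)*126 = 98784/13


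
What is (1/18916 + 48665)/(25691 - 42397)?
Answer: -920547141/316010696 ≈ -2.9130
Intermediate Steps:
(1/18916 + 48665)/(25691 - 42397) = (1/18916 + 48665)/(-16706) = (920547141/18916)*(-1/16706) = -920547141/316010696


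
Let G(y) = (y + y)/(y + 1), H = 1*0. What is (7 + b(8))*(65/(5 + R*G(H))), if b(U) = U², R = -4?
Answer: 923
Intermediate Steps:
H = 0
G(y) = 2*y/(1 + y) (G(y) = (2*y)/(1 + y) = 2*y/(1 + y))
(7 + b(8))*(65/(5 + R*G(H))) = (7 + 8²)*(65/(5 - 8*0/(1 + 0))) = (7 + 64)*(65/(5 - 8*0/1)) = 71*(65/(5 - 8*0)) = 71*(65/(5 - 4*0)) = 71*(65/(5 + 0)) = 71*(65/5) = 71*(65*(⅕)) = 71*13 = 923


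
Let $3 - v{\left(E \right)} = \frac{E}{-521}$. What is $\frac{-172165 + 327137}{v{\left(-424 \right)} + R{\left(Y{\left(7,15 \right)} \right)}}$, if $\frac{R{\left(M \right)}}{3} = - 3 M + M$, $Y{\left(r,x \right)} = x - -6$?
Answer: $- \frac{80740412}{64507} \approx -1251.7$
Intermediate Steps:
$Y{\left(r,x \right)} = 6 + x$ ($Y{\left(r,x \right)} = x + 6 = 6 + x$)
$R{\left(M \right)} = - 6 M$ ($R{\left(M \right)} = 3 \left(- 3 M + M\right) = 3 \left(- 2 M\right) = - 6 M$)
$v{\left(E \right)} = 3 + \frac{E}{521}$ ($v{\left(E \right)} = 3 - \frac{E}{-521} = 3 - E \left(- \frac{1}{521}\right) = 3 - - \frac{E}{521} = 3 + \frac{E}{521}$)
$\frac{-172165 + 327137}{v{\left(-424 \right)} + R{\left(Y{\left(7,15 \right)} \right)}} = \frac{-172165 + 327137}{\left(3 + \frac{1}{521} \left(-424\right)\right) - 6 \left(6 + 15\right)} = \frac{154972}{\left(3 - \frac{424}{521}\right) - 126} = \frac{154972}{\frac{1139}{521} - 126} = \frac{154972}{- \frac{64507}{521}} = 154972 \left(- \frac{521}{64507}\right) = - \frac{80740412}{64507}$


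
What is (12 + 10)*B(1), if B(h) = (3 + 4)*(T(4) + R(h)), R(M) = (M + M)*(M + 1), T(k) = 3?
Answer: 1078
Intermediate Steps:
R(M) = 2*M*(1 + M) (R(M) = (2*M)*(1 + M) = 2*M*(1 + M))
B(h) = 21 + 14*h*(1 + h) (B(h) = (3 + 4)*(3 + 2*h*(1 + h)) = 7*(3 + 2*h*(1 + h)) = 21 + 14*h*(1 + h))
(12 + 10)*B(1) = (12 + 10)*(21 + 14*1*(1 + 1)) = 22*(21 + 14*1*2) = 22*(21 + 28) = 22*49 = 1078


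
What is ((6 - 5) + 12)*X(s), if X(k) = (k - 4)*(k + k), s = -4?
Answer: 832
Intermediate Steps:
X(k) = 2*k*(-4 + k) (X(k) = (-4 + k)*(2*k) = 2*k*(-4 + k))
((6 - 5) + 12)*X(s) = ((6 - 5) + 12)*(2*(-4)*(-4 - 4)) = (1 + 12)*(2*(-4)*(-8)) = 13*64 = 832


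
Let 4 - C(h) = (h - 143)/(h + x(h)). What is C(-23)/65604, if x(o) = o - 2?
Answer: 13/1574496 ≈ 8.2566e-6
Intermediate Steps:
x(o) = -2 + o
C(h) = 4 - (-143 + h)/(-2 + 2*h) (C(h) = 4 - (h - 143)/(h + (-2 + h)) = 4 - (-143 + h)/(-2 + 2*h))
C(-23)/65604 = ((135 + 7*(-23))/(2*(-1 - 23)))/65604 = ((½)*(135 - 161)/(-24))*(1/65604) = ((½)*(-1/24)*(-26))*(1/65604) = (13/24)*(1/65604) = 13/1574496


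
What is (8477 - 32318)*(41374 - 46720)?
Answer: 127453986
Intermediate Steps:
(8477 - 32318)*(41374 - 46720) = -23841*(-5346) = 127453986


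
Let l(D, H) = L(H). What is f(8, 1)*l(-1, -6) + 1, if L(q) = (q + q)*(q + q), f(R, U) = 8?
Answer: 1153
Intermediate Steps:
L(q) = 4*q² (L(q) = (2*q)*(2*q) = 4*q²)
l(D, H) = 4*H²
f(8, 1)*l(-1, -6) + 1 = 8*(4*(-6)²) + 1 = 8*(4*36) + 1 = 8*144 + 1 = 1152 + 1 = 1153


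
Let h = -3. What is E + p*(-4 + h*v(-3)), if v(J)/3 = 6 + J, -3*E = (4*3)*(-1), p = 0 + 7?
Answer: -213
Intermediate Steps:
p = 7
E = 4 (E = -4*3*(-1)/3 = -4*(-1) = -⅓*(-12) = 4)
v(J) = 18 + 3*J (v(J) = 3*(6 + J) = 18 + 3*J)
E + p*(-4 + h*v(-3)) = 4 + 7*(-4 - 3*(18 + 3*(-3))) = 4 + 7*(-4 - 3*(18 - 9)) = 4 + 7*(-4 - 3*9) = 4 + 7*(-4 - 27) = 4 + 7*(-31) = 4 - 217 = -213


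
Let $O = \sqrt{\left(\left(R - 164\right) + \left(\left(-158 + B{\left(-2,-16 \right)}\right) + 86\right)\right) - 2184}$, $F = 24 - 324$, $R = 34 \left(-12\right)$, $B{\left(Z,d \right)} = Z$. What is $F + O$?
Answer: $-300 + i \sqrt{2830} \approx -300.0 + 53.198 i$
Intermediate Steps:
$R = -408$
$F = -300$ ($F = 24 - 324 = -300$)
$O = i \sqrt{2830}$ ($O = \sqrt{\left(\left(-408 - 164\right) + \left(\left(-158 - 2\right) + 86\right)\right) - 2184} = \sqrt{\left(-572 + \left(-160 + 86\right)\right) - 2184} = \sqrt{\left(-572 - 74\right) - 2184} = \sqrt{-646 - 2184} = \sqrt{-2830} = i \sqrt{2830} \approx 53.198 i$)
$F + O = -300 + i \sqrt{2830}$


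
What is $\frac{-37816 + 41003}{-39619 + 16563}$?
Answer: $- \frac{3187}{23056} \approx -0.13823$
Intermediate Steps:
$\frac{-37816 + 41003}{-39619 + 16563} = \frac{3187}{-23056} = 3187 \left(- \frac{1}{23056}\right) = - \frac{3187}{23056}$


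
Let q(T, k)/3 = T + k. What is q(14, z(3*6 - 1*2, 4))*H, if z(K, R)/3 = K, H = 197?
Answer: 36642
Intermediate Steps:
z(K, R) = 3*K
q(T, k) = 3*T + 3*k (q(T, k) = 3*(T + k) = 3*T + 3*k)
q(14, z(3*6 - 1*2, 4))*H = (3*14 + 3*(3*(3*6 - 1*2)))*197 = (42 + 3*(3*(18 - 2)))*197 = (42 + 3*(3*16))*197 = (42 + 3*48)*197 = (42 + 144)*197 = 186*197 = 36642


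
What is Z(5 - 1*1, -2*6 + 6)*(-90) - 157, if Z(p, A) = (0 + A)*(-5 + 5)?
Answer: -157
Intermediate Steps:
Z(p, A) = 0 (Z(p, A) = A*0 = 0)
Z(5 - 1*1, -2*6 + 6)*(-90) - 157 = 0*(-90) - 157 = 0 - 157 = -157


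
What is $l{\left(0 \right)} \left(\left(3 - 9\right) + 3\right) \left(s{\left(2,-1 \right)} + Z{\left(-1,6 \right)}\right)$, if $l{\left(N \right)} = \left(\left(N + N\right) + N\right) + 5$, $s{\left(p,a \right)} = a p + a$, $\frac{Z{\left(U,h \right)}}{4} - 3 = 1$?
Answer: $-195$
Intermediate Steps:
$Z{\left(U,h \right)} = 16$ ($Z{\left(U,h \right)} = 12 + 4 \cdot 1 = 12 + 4 = 16$)
$s{\left(p,a \right)} = a + a p$
$l{\left(N \right)} = 5 + 3 N$ ($l{\left(N \right)} = \left(2 N + N\right) + 5 = 3 N + 5 = 5 + 3 N$)
$l{\left(0 \right)} \left(\left(3 - 9\right) + 3\right) \left(s{\left(2,-1 \right)} + Z{\left(-1,6 \right)}\right) = \left(5 + 3 \cdot 0\right) \left(\left(3 - 9\right) + 3\right) \left(- (1 + 2) + 16\right) = \left(5 + 0\right) \left(\left(3 - 9\right) + 3\right) \left(\left(-1\right) 3 + 16\right) = 5 \left(-6 + 3\right) \left(-3 + 16\right) = 5 \left(\left(-3\right) 13\right) = 5 \left(-39\right) = -195$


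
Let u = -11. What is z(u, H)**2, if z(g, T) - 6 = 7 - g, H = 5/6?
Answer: 576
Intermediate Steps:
H = 5/6 (H = 5*(1/6) = 5/6 ≈ 0.83333)
z(g, T) = 13 - g (z(g, T) = 6 + (7 - g) = 13 - g)
z(u, H)**2 = (13 - 1*(-11))**2 = (13 + 11)**2 = 24**2 = 576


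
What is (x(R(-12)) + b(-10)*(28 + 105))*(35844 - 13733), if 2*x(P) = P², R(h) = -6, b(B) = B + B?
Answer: -58417262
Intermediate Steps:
b(B) = 2*B
x(P) = P²/2
(x(R(-12)) + b(-10)*(28 + 105))*(35844 - 13733) = ((½)*(-6)² + (2*(-10))*(28 + 105))*(35844 - 13733) = ((½)*36 - 20*133)*22111 = (18 - 2660)*22111 = -2642*22111 = -58417262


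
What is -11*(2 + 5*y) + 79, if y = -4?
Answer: 277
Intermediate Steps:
-11*(2 + 5*y) + 79 = -11*(2 + 5*(-4)) + 79 = -11*(2 - 20) + 79 = -11*(-18) + 79 = 198 + 79 = 277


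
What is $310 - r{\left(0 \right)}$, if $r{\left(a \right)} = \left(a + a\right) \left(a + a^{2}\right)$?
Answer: $310$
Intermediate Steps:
$r{\left(a \right)} = 2 a \left(a + a^{2}\right)$
$310 - r{\left(0 \right)} = 310 - 2 \cdot 0^{2} \left(1 + 0\right) = 310 - 2 \cdot 0 \cdot 1 = 310 - 0 = 310 + 0 = 310$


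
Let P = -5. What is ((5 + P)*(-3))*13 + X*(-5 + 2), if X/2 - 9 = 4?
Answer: -78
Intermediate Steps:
X = 26 (X = 18 + 2*4 = 18 + 8 = 26)
((5 + P)*(-3))*13 + X*(-5 + 2) = ((5 - 5)*(-3))*13 + 26*(-5 + 2) = (0*(-3))*13 + 26*(-3) = 0*13 - 78 = 0 - 78 = -78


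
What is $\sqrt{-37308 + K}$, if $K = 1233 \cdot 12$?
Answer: $4 i \sqrt{1407} \approx 150.04 i$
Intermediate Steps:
$K = 14796$
$\sqrt{-37308 + K} = \sqrt{-37308 + 14796} = \sqrt{-22512} = 4 i \sqrt{1407}$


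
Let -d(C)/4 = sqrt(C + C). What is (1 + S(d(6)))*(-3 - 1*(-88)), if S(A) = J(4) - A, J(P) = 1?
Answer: 170 + 680*sqrt(3) ≈ 1347.8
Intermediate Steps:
d(C) = -4*sqrt(2)*sqrt(C) (d(C) = -4*sqrt(C + C) = -4*sqrt(2)*sqrt(C))
S(A) = 1 - A
(1 + S(d(6)))*(-3 - 1*(-88)) = (1 + (1 - (-4)*sqrt(2)*sqrt(6)))*(-3 - 1*(-88)) = (1 + (1 - (-8)*sqrt(3)))*(-3 + 88) = (1 + (1 + 8*sqrt(3)))*85 = (2 + 8*sqrt(3))*85 = 170 + 680*sqrt(3)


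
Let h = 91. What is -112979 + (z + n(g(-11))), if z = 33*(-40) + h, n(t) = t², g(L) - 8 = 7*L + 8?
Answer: -110487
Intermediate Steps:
g(L) = 16 + 7*L (g(L) = 8 + (7*L + 8) = 8 + (8 + 7*L) = 16 + 7*L)
z = -1229 (z = 33*(-40) + 91 = -1320 + 91 = -1229)
-112979 + (z + n(g(-11))) = -112979 + (-1229 + (16 + 7*(-11))²) = -112979 + (-1229 + (16 - 77)²) = -112979 + (-1229 + (-61)²) = -112979 + (-1229 + 3721) = -112979 + 2492 = -110487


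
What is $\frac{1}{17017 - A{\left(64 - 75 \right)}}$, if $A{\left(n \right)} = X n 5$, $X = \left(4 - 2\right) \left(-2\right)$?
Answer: $\frac{1}{16797} \approx 5.9534 \cdot 10^{-5}$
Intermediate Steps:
$X = -4$ ($X = 2 \left(-2\right) = -4$)
$A{\left(n \right)} = - 20 n$ ($A{\left(n \right)} = - 4 n 5 = - 20 n$)
$\frac{1}{17017 - A{\left(64 - 75 \right)}} = \frac{1}{17017 - - 20 \left(64 - 75\right)} = \frac{1}{17017 - \left(-20\right) \left(-11\right)} = \frac{1}{17017 - 220} = \frac{1}{16797}$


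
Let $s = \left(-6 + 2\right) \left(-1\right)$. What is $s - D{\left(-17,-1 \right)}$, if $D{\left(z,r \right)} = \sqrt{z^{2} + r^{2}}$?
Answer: $4 - \sqrt{290} \approx -13.029$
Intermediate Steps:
$s = 4$ ($s = \left(-4\right) \left(-1\right) = 4$)
$D{\left(z,r \right)} = \sqrt{r^{2} + z^{2}}$
$s - D{\left(-17,-1 \right)} = 4 - \sqrt{\left(-1\right)^{2} + \left(-17\right)^{2}} = 4 - \sqrt{1 + 289} = 4 - \sqrt{290}$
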